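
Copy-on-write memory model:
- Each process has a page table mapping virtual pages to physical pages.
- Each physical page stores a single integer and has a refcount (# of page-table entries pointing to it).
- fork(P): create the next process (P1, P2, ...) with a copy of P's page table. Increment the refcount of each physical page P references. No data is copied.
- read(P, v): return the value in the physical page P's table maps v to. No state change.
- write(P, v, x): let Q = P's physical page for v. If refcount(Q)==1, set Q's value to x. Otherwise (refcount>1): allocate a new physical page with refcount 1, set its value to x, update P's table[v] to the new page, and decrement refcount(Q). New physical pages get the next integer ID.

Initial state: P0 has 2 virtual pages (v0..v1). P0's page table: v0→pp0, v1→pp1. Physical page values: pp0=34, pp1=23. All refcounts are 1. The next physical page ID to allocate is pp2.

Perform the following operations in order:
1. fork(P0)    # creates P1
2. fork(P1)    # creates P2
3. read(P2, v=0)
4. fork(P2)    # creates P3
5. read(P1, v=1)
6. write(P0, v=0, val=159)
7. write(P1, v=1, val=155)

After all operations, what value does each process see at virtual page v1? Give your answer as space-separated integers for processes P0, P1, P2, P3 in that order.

Op 1: fork(P0) -> P1. 2 ppages; refcounts: pp0:2 pp1:2
Op 2: fork(P1) -> P2. 2 ppages; refcounts: pp0:3 pp1:3
Op 3: read(P2, v0) -> 34. No state change.
Op 4: fork(P2) -> P3. 2 ppages; refcounts: pp0:4 pp1:4
Op 5: read(P1, v1) -> 23. No state change.
Op 6: write(P0, v0, 159). refcount(pp0)=4>1 -> COPY to pp2. 3 ppages; refcounts: pp0:3 pp1:4 pp2:1
Op 7: write(P1, v1, 155). refcount(pp1)=4>1 -> COPY to pp3. 4 ppages; refcounts: pp0:3 pp1:3 pp2:1 pp3:1
P0: v1 -> pp1 = 23
P1: v1 -> pp3 = 155
P2: v1 -> pp1 = 23
P3: v1 -> pp1 = 23

Answer: 23 155 23 23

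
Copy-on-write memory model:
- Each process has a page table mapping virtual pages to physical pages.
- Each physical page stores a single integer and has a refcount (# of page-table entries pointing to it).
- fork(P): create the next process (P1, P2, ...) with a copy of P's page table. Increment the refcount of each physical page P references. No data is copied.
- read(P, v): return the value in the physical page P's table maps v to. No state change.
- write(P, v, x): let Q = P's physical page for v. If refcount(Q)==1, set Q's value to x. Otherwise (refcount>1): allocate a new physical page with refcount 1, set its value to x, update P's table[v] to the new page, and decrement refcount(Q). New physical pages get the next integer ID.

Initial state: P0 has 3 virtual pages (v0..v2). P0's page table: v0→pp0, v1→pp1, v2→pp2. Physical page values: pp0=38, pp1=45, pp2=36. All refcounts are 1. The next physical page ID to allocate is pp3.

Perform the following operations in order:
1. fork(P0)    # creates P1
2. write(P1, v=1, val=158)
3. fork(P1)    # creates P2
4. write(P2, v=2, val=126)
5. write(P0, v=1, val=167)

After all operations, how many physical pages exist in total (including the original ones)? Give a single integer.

Op 1: fork(P0) -> P1. 3 ppages; refcounts: pp0:2 pp1:2 pp2:2
Op 2: write(P1, v1, 158). refcount(pp1)=2>1 -> COPY to pp3. 4 ppages; refcounts: pp0:2 pp1:1 pp2:2 pp3:1
Op 3: fork(P1) -> P2. 4 ppages; refcounts: pp0:3 pp1:1 pp2:3 pp3:2
Op 4: write(P2, v2, 126). refcount(pp2)=3>1 -> COPY to pp4. 5 ppages; refcounts: pp0:3 pp1:1 pp2:2 pp3:2 pp4:1
Op 5: write(P0, v1, 167). refcount(pp1)=1 -> write in place. 5 ppages; refcounts: pp0:3 pp1:1 pp2:2 pp3:2 pp4:1

Answer: 5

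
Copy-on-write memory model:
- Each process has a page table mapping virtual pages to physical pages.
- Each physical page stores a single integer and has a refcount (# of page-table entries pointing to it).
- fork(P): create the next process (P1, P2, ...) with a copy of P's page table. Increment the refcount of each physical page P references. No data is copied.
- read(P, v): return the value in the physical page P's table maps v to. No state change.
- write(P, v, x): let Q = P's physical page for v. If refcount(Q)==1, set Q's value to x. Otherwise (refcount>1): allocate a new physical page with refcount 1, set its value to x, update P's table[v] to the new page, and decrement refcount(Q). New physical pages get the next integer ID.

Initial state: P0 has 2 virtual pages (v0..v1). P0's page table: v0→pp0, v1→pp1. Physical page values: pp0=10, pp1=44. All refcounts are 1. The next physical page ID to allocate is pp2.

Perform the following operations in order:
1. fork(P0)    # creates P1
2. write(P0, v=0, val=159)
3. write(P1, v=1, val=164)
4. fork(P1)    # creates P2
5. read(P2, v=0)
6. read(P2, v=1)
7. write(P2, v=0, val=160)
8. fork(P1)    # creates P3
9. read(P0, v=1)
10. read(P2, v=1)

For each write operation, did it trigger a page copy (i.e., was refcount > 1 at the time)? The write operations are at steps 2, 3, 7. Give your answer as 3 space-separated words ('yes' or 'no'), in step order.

Op 1: fork(P0) -> P1. 2 ppages; refcounts: pp0:2 pp1:2
Op 2: write(P0, v0, 159). refcount(pp0)=2>1 -> COPY to pp2. 3 ppages; refcounts: pp0:1 pp1:2 pp2:1
Op 3: write(P1, v1, 164). refcount(pp1)=2>1 -> COPY to pp3. 4 ppages; refcounts: pp0:1 pp1:1 pp2:1 pp3:1
Op 4: fork(P1) -> P2. 4 ppages; refcounts: pp0:2 pp1:1 pp2:1 pp3:2
Op 5: read(P2, v0) -> 10. No state change.
Op 6: read(P2, v1) -> 164. No state change.
Op 7: write(P2, v0, 160). refcount(pp0)=2>1 -> COPY to pp4. 5 ppages; refcounts: pp0:1 pp1:1 pp2:1 pp3:2 pp4:1
Op 8: fork(P1) -> P3. 5 ppages; refcounts: pp0:2 pp1:1 pp2:1 pp3:3 pp4:1
Op 9: read(P0, v1) -> 44. No state change.
Op 10: read(P2, v1) -> 164. No state change.

yes yes yes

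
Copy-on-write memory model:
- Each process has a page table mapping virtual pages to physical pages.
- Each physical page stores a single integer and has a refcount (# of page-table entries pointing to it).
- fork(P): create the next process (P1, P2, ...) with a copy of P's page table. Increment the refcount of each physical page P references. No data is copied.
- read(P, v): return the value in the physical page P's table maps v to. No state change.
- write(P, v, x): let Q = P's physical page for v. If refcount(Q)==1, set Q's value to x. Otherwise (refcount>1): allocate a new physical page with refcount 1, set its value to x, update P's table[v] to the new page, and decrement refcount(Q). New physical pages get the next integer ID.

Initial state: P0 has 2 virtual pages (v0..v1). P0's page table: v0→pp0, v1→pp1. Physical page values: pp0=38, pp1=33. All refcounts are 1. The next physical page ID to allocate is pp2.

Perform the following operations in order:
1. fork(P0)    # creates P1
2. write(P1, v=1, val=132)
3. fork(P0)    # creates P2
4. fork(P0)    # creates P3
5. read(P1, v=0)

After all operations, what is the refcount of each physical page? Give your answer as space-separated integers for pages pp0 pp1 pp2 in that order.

Op 1: fork(P0) -> P1. 2 ppages; refcounts: pp0:2 pp1:2
Op 2: write(P1, v1, 132). refcount(pp1)=2>1 -> COPY to pp2. 3 ppages; refcounts: pp0:2 pp1:1 pp2:1
Op 3: fork(P0) -> P2. 3 ppages; refcounts: pp0:3 pp1:2 pp2:1
Op 4: fork(P0) -> P3. 3 ppages; refcounts: pp0:4 pp1:3 pp2:1
Op 5: read(P1, v0) -> 38. No state change.

Answer: 4 3 1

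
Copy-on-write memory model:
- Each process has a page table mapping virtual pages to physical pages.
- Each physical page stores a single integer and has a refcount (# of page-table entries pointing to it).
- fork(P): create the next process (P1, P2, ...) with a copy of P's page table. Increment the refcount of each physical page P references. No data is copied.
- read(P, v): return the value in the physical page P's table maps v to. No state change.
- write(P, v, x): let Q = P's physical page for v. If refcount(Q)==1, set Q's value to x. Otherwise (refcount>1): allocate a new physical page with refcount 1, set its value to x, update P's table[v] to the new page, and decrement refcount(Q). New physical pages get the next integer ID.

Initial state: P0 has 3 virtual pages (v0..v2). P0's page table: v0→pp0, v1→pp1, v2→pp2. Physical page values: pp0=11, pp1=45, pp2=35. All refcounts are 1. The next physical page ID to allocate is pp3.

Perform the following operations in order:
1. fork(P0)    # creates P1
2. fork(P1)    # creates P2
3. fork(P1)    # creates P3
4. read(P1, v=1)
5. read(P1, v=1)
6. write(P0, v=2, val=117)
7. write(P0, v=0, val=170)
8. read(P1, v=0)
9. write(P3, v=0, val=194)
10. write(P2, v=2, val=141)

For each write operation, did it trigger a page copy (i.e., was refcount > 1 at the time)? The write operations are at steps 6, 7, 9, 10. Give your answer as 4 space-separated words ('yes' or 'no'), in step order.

Op 1: fork(P0) -> P1. 3 ppages; refcounts: pp0:2 pp1:2 pp2:2
Op 2: fork(P1) -> P2. 3 ppages; refcounts: pp0:3 pp1:3 pp2:3
Op 3: fork(P1) -> P3. 3 ppages; refcounts: pp0:4 pp1:4 pp2:4
Op 4: read(P1, v1) -> 45. No state change.
Op 5: read(P1, v1) -> 45. No state change.
Op 6: write(P0, v2, 117). refcount(pp2)=4>1 -> COPY to pp3. 4 ppages; refcounts: pp0:4 pp1:4 pp2:3 pp3:1
Op 7: write(P0, v0, 170). refcount(pp0)=4>1 -> COPY to pp4. 5 ppages; refcounts: pp0:3 pp1:4 pp2:3 pp3:1 pp4:1
Op 8: read(P1, v0) -> 11. No state change.
Op 9: write(P3, v0, 194). refcount(pp0)=3>1 -> COPY to pp5. 6 ppages; refcounts: pp0:2 pp1:4 pp2:3 pp3:1 pp4:1 pp5:1
Op 10: write(P2, v2, 141). refcount(pp2)=3>1 -> COPY to pp6. 7 ppages; refcounts: pp0:2 pp1:4 pp2:2 pp3:1 pp4:1 pp5:1 pp6:1

yes yes yes yes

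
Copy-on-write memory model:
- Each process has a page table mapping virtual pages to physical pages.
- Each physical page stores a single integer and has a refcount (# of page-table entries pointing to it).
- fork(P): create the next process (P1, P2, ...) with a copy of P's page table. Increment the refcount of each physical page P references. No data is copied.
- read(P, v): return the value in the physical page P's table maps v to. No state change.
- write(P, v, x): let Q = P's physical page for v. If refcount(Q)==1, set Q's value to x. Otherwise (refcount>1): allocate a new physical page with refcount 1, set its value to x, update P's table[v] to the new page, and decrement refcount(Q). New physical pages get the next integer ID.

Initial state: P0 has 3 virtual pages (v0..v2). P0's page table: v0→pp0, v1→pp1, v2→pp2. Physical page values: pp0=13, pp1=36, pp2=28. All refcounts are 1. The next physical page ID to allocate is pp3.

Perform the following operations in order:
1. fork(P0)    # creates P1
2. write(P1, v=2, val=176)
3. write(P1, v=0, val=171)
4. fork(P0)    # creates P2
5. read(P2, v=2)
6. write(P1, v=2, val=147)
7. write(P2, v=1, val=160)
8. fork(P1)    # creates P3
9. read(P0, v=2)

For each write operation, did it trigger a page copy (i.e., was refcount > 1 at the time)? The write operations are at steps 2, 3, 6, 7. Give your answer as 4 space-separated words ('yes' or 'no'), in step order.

Op 1: fork(P0) -> P1. 3 ppages; refcounts: pp0:2 pp1:2 pp2:2
Op 2: write(P1, v2, 176). refcount(pp2)=2>1 -> COPY to pp3. 4 ppages; refcounts: pp0:2 pp1:2 pp2:1 pp3:1
Op 3: write(P1, v0, 171). refcount(pp0)=2>1 -> COPY to pp4. 5 ppages; refcounts: pp0:1 pp1:2 pp2:1 pp3:1 pp4:1
Op 4: fork(P0) -> P2. 5 ppages; refcounts: pp0:2 pp1:3 pp2:2 pp3:1 pp4:1
Op 5: read(P2, v2) -> 28. No state change.
Op 6: write(P1, v2, 147). refcount(pp3)=1 -> write in place. 5 ppages; refcounts: pp0:2 pp1:3 pp2:2 pp3:1 pp4:1
Op 7: write(P2, v1, 160). refcount(pp1)=3>1 -> COPY to pp5. 6 ppages; refcounts: pp0:2 pp1:2 pp2:2 pp3:1 pp4:1 pp5:1
Op 8: fork(P1) -> P3. 6 ppages; refcounts: pp0:2 pp1:3 pp2:2 pp3:2 pp4:2 pp5:1
Op 9: read(P0, v2) -> 28. No state change.

yes yes no yes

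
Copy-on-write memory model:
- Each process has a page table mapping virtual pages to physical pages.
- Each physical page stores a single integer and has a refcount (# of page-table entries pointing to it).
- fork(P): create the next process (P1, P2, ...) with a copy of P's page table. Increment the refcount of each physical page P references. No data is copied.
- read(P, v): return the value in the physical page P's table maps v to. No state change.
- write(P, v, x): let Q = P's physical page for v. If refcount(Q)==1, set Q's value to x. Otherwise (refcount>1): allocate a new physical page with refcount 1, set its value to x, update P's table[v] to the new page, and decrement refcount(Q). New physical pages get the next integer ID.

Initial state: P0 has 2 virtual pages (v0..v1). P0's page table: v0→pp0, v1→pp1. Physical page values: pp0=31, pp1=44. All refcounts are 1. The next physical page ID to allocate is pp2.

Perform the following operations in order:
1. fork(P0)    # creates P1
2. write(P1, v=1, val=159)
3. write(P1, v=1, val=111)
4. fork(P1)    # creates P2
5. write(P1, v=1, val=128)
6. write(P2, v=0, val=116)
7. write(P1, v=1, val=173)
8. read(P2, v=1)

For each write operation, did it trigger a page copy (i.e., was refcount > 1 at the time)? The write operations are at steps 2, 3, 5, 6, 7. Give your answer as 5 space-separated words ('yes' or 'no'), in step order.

Op 1: fork(P0) -> P1. 2 ppages; refcounts: pp0:2 pp1:2
Op 2: write(P1, v1, 159). refcount(pp1)=2>1 -> COPY to pp2. 3 ppages; refcounts: pp0:2 pp1:1 pp2:1
Op 3: write(P1, v1, 111). refcount(pp2)=1 -> write in place. 3 ppages; refcounts: pp0:2 pp1:1 pp2:1
Op 4: fork(P1) -> P2. 3 ppages; refcounts: pp0:3 pp1:1 pp2:2
Op 5: write(P1, v1, 128). refcount(pp2)=2>1 -> COPY to pp3. 4 ppages; refcounts: pp0:3 pp1:1 pp2:1 pp3:1
Op 6: write(P2, v0, 116). refcount(pp0)=3>1 -> COPY to pp4. 5 ppages; refcounts: pp0:2 pp1:1 pp2:1 pp3:1 pp4:1
Op 7: write(P1, v1, 173). refcount(pp3)=1 -> write in place. 5 ppages; refcounts: pp0:2 pp1:1 pp2:1 pp3:1 pp4:1
Op 8: read(P2, v1) -> 111. No state change.

yes no yes yes no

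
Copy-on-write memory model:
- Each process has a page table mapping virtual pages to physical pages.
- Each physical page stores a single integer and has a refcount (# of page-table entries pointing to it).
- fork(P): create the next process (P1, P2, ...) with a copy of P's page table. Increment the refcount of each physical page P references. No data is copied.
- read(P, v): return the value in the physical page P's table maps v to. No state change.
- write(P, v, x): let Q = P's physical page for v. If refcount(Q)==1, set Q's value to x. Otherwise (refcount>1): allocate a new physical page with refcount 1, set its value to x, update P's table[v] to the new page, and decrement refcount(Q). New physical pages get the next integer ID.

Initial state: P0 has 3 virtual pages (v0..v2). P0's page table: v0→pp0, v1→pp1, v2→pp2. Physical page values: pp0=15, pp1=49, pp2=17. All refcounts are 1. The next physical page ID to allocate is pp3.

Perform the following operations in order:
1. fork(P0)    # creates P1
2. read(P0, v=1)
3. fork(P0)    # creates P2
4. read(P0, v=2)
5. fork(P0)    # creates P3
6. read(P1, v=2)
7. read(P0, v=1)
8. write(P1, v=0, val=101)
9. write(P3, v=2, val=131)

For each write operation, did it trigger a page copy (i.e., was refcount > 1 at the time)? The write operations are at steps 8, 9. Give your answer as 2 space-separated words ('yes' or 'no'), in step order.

Op 1: fork(P0) -> P1. 3 ppages; refcounts: pp0:2 pp1:2 pp2:2
Op 2: read(P0, v1) -> 49. No state change.
Op 3: fork(P0) -> P2. 3 ppages; refcounts: pp0:3 pp1:3 pp2:3
Op 4: read(P0, v2) -> 17. No state change.
Op 5: fork(P0) -> P3. 3 ppages; refcounts: pp0:4 pp1:4 pp2:4
Op 6: read(P1, v2) -> 17. No state change.
Op 7: read(P0, v1) -> 49. No state change.
Op 8: write(P1, v0, 101). refcount(pp0)=4>1 -> COPY to pp3. 4 ppages; refcounts: pp0:3 pp1:4 pp2:4 pp3:1
Op 9: write(P3, v2, 131). refcount(pp2)=4>1 -> COPY to pp4. 5 ppages; refcounts: pp0:3 pp1:4 pp2:3 pp3:1 pp4:1

yes yes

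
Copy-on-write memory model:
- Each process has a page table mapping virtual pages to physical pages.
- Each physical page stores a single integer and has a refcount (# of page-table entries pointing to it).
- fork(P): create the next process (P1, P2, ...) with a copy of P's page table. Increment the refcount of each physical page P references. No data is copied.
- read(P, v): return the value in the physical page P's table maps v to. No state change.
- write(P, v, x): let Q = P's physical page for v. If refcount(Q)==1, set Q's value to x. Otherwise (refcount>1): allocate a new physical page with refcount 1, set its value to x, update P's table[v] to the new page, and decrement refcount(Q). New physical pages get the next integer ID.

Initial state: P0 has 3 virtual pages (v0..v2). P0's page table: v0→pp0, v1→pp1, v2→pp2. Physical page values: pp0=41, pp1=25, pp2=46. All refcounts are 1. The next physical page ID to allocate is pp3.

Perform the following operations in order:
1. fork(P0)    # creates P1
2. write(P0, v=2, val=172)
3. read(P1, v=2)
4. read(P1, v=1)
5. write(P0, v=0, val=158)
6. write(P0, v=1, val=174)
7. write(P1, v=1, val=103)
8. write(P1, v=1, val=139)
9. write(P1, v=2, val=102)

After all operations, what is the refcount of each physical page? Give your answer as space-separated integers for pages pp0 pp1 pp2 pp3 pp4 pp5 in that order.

Op 1: fork(P0) -> P1. 3 ppages; refcounts: pp0:2 pp1:2 pp2:2
Op 2: write(P0, v2, 172). refcount(pp2)=2>1 -> COPY to pp3. 4 ppages; refcounts: pp0:2 pp1:2 pp2:1 pp3:1
Op 3: read(P1, v2) -> 46. No state change.
Op 4: read(P1, v1) -> 25. No state change.
Op 5: write(P0, v0, 158). refcount(pp0)=2>1 -> COPY to pp4. 5 ppages; refcounts: pp0:1 pp1:2 pp2:1 pp3:1 pp4:1
Op 6: write(P0, v1, 174). refcount(pp1)=2>1 -> COPY to pp5. 6 ppages; refcounts: pp0:1 pp1:1 pp2:1 pp3:1 pp4:1 pp5:1
Op 7: write(P1, v1, 103). refcount(pp1)=1 -> write in place. 6 ppages; refcounts: pp0:1 pp1:1 pp2:1 pp3:1 pp4:1 pp5:1
Op 8: write(P1, v1, 139). refcount(pp1)=1 -> write in place. 6 ppages; refcounts: pp0:1 pp1:1 pp2:1 pp3:1 pp4:1 pp5:1
Op 9: write(P1, v2, 102). refcount(pp2)=1 -> write in place. 6 ppages; refcounts: pp0:1 pp1:1 pp2:1 pp3:1 pp4:1 pp5:1

Answer: 1 1 1 1 1 1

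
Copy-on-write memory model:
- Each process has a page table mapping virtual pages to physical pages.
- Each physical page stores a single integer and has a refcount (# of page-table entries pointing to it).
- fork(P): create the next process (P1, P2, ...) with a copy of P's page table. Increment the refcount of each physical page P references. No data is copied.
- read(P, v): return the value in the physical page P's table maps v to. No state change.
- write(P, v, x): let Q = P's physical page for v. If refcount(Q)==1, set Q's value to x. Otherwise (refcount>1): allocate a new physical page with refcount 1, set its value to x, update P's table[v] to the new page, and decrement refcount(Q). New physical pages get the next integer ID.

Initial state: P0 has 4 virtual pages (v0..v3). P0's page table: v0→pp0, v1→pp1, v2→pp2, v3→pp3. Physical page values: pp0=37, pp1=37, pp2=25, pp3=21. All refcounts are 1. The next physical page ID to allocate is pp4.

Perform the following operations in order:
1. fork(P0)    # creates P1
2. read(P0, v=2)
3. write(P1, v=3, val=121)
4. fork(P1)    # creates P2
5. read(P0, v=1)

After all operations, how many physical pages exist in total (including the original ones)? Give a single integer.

Answer: 5

Derivation:
Op 1: fork(P0) -> P1. 4 ppages; refcounts: pp0:2 pp1:2 pp2:2 pp3:2
Op 2: read(P0, v2) -> 25. No state change.
Op 3: write(P1, v3, 121). refcount(pp3)=2>1 -> COPY to pp4. 5 ppages; refcounts: pp0:2 pp1:2 pp2:2 pp3:1 pp4:1
Op 4: fork(P1) -> P2. 5 ppages; refcounts: pp0:3 pp1:3 pp2:3 pp3:1 pp4:2
Op 5: read(P0, v1) -> 37. No state change.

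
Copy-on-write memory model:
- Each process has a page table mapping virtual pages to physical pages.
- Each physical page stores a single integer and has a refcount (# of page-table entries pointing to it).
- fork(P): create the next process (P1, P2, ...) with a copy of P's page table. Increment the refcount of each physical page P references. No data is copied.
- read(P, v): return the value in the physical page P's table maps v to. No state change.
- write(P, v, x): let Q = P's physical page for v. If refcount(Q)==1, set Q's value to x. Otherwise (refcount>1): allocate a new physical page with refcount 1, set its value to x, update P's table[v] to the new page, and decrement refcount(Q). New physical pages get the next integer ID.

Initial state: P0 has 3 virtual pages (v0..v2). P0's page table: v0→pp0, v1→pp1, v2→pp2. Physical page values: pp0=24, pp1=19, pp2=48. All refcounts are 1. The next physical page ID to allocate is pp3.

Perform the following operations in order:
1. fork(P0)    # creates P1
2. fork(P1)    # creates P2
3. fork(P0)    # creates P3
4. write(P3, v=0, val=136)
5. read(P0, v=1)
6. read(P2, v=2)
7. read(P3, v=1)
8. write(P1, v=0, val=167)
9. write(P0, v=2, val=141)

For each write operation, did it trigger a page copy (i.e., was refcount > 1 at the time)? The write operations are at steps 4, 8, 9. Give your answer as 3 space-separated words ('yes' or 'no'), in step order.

Op 1: fork(P0) -> P1. 3 ppages; refcounts: pp0:2 pp1:2 pp2:2
Op 2: fork(P1) -> P2. 3 ppages; refcounts: pp0:3 pp1:3 pp2:3
Op 3: fork(P0) -> P3. 3 ppages; refcounts: pp0:4 pp1:4 pp2:4
Op 4: write(P3, v0, 136). refcount(pp0)=4>1 -> COPY to pp3. 4 ppages; refcounts: pp0:3 pp1:4 pp2:4 pp3:1
Op 5: read(P0, v1) -> 19. No state change.
Op 6: read(P2, v2) -> 48. No state change.
Op 7: read(P3, v1) -> 19. No state change.
Op 8: write(P1, v0, 167). refcount(pp0)=3>1 -> COPY to pp4. 5 ppages; refcounts: pp0:2 pp1:4 pp2:4 pp3:1 pp4:1
Op 9: write(P0, v2, 141). refcount(pp2)=4>1 -> COPY to pp5. 6 ppages; refcounts: pp0:2 pp1:4 pp2:3 pp3:1 pp4:1 pp5:1

yes yes yes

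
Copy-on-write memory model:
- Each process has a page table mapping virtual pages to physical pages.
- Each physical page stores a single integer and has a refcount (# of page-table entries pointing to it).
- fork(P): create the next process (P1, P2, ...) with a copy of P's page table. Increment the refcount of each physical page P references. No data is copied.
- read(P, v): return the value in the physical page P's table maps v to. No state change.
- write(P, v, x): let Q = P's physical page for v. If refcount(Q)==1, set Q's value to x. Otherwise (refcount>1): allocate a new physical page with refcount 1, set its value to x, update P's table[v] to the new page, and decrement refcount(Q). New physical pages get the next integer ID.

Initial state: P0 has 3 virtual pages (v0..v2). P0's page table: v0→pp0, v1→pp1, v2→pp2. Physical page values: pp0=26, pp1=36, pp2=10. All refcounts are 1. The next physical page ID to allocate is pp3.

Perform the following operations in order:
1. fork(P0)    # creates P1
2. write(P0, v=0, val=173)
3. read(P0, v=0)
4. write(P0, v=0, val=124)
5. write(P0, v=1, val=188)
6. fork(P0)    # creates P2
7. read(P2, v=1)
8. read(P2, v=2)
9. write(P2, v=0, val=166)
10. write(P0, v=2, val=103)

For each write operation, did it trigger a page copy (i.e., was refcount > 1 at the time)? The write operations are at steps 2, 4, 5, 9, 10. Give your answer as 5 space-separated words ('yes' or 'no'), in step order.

Op 1: fork(P0) -> P1. 3 ppages; refcounts: pp0:2 pp1:2 pp2:2
Op 2: write(P0, v0, 173). refcount(pp0)=2>1 -> COPY to pp3. 4 ppages; refcounts: pp0:1 pp1:2 pp2:2 pp3:1
Op 3: read(P0, v0) -> 173. No state change.
Op 4: write(P0, v0, 124). refcount(pp3)=1 -> write in place. 4 ppages; refcounts: pp0:1 pp1:2 pp2:2 pp3:1
Op 5: write(P0, v1, 188). refcount(pp1)=2>1 -> COPY to pp4. 5 ppages; refcounts: pp0:1 pp1:1 pp2:2 pp3:1 pp4:1
Op 6: fork(P0) -> P2. 5 ppages; refcounts: pp0:1 pp1:1 pp2:3 pp3:2 pp4:2
Op 7: read(P2, v1) -> 188. No state change.
Op 8: read(P2, v2) -> 10. No state change.
Op 9: write(P2, v0, 166). refcount(pp3)=2>1 -> COPY to pp5. 6 ppages; refcounts: pp0:1 pp1:1 pp2:3 pp3:1 pp4:2 pp5:1
Op 10: write(P0, v2, 103). refcount(pp2)=3>1 -> COPY to pp6. 7 ppages; refcounts: pp0:1 pp1:1 pp2:2 pp3:1 pp4:2 pp5:1 pp6:1

yes no yes yes yes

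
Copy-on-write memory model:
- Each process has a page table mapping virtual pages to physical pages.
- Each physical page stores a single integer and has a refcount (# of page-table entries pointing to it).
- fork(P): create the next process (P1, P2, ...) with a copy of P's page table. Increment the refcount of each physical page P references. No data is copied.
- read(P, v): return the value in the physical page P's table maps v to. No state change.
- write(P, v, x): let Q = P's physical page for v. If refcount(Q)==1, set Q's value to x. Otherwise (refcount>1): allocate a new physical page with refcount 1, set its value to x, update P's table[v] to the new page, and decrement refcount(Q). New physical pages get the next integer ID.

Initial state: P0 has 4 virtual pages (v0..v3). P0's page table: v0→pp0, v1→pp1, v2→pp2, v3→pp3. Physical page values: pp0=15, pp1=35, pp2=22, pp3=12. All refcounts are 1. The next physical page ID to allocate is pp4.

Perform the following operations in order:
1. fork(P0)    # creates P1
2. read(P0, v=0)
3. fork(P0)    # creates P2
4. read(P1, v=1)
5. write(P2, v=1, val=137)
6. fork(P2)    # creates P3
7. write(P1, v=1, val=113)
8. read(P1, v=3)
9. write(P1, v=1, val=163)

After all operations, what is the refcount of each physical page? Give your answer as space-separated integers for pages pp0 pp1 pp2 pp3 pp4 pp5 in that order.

Answer: 4 1 4 4 2 1

Derivation:
Op 1: fork(P0) -> P1. 4 ppages; refcounts: pp0:2 pp1:2 pp2:2 pp3:2
Op 2: read(P0, v0) -> 15. No state change.
Op 3: fork(P0) -> P2. 4 ppages; refcounts: pp0:3 pp1:3 pp2:3 pp3:3
Op 4: read(P1, v1) -> 35. No state change.
Op 5: write(P2, v1, 137). refcount(pp1)=3>1 -> COPY to pp4. 5 ppages; refcounts: pp0:3 pp1:2 pp2:3 pp3:3 pp4:1
Op 6: fork(P2) -> P3. 5 ppages; refcounts: pp0:4 pp1:2 pp2:4 pp3:4 pp4:2
Op 7: write(P1, v1, 113). refcount(pp1)=2>1 -> COPY to pp5. 6 ppages; refcounts: pp0:4 pp1:1 pp2:4 pp3:4 pp4:2 pp5:1
Op 8: read(P1, v3) -> 12. No state change.
Op 9: write(P1, v1, 163). refcount(pp5)=1 -> write in place. 6 ppages; refcounts: pp0:4 pp1:1 pp2:4 pp3:4 pp4:2 pp5:1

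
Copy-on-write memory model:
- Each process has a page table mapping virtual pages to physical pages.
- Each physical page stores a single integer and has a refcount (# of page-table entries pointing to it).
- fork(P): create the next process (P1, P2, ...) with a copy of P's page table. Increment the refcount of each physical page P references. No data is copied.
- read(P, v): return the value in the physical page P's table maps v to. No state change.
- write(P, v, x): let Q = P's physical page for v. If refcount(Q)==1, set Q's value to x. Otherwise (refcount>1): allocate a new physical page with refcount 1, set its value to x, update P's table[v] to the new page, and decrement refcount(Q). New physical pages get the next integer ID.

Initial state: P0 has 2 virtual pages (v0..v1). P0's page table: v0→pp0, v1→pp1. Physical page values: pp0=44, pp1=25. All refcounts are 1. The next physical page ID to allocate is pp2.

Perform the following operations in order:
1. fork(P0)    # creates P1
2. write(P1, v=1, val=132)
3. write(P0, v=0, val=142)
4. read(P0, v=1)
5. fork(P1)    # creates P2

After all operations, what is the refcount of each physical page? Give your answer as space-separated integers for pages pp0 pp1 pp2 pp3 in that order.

Answer: 2 1 2 1

Derivation:
Op 1: fork(P0) -> P1. 2 ppages; refcounts: pp0:2 pp1:2
Op 2: write(P1, v1, 132). refcount(pp1)=2>1 -> COPY to pp2. 3 ppages; refcounts: pp0:2 pp1:1 pp2:1
Op 3: write(P0, v0, 142). refcount(pp0)=2>1 -> COPY to pp3. 4 ppages; refcounts: pp0:1 pp1:1 pp2:1 pp3:1
Op 4: read(P0, v1) -> 25. No state change.
Op 5: fork(P1) -> P2. 4 ppages; refcounts: pp0:2 pp1:1 pp2:2 pp3:1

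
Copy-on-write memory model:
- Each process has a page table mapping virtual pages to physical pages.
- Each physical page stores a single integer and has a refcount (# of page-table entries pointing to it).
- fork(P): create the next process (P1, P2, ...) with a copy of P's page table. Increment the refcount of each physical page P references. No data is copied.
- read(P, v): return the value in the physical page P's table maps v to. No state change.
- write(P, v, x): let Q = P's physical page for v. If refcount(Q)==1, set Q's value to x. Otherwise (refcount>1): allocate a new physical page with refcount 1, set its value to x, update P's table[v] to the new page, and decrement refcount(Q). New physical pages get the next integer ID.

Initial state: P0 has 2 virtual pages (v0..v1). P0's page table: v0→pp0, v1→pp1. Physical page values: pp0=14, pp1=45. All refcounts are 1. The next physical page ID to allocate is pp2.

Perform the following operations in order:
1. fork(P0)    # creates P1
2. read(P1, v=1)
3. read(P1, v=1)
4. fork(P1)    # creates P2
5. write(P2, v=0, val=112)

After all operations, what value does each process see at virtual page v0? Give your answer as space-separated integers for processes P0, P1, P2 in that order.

Answer: 14 14 112

Derivation:
Op 1: fork(P0) -> P1. 2 ppages; refcounts: pp0:2 pp1:2
Op 2: read(P1, v1) -> 45. No state change.
Op 3: read(P1, v1) -> 45. No state change.
Op 4: fork(P1) -> P2. 2 ppages; refcounts: pp0:3 pp1:3
Op 5: write(P2, v0, 112). refcount(pp0)=3>1 -> COPY to pp2. 3 ppages; refcounts: pp0:2 pp1:3 pp2:1
P0: v0 -> pp0 = 14
P1: v0 -> pp0 = 14
P2: v0 -> pp2 = 112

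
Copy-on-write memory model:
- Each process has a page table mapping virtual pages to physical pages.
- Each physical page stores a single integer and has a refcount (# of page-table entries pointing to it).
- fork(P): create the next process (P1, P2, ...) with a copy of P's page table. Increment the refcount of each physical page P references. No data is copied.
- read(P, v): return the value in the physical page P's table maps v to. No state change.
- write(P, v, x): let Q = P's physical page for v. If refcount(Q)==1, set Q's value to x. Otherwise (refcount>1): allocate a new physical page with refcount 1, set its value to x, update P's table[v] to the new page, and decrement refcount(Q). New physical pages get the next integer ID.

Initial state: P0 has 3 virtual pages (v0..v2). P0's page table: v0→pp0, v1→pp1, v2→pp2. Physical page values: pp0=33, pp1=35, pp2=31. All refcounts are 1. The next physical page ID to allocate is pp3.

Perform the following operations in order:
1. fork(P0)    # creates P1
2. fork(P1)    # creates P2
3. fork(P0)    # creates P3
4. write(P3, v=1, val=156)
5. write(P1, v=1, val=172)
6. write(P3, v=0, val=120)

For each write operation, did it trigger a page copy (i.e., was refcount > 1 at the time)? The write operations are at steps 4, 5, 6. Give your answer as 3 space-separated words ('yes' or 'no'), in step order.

Op 1: fork(P0) -> P1. 3 ppages; refcounts: pp0:2 pp1:2 pp2:2
Op 2: fork(P1) -> P2. 3 ppages; refcounts: pp0:3 pp1:3 pp2:3
Op 3: fork(P0) -> P3. 3 ppages; refcounts: pp0:4 pp1:4 pp2:4
Op 4: write(P3, v1, 156). refcount(pp1)=4>1 -> COPY to pp3. 4 ppages; refcounts: pp0:4 pp1:3 pp2:4 pp3:1
Op 5: write(P1, v1, 172). refcount(pp1)=3>1 -> COPY to pp4. 5 ppages; refcounts: pp0:4 pp1:2 pp2:4 pp3:1 pp4:1
Op 6: write(P3, v0, 120). refcount(pp0)=4>1 -> COPY to pp5. 6 ppages; refcounts: pp0:3 pp1:2 pp2:4 pp3:1 pp4:1 pp5:1

yes yes yes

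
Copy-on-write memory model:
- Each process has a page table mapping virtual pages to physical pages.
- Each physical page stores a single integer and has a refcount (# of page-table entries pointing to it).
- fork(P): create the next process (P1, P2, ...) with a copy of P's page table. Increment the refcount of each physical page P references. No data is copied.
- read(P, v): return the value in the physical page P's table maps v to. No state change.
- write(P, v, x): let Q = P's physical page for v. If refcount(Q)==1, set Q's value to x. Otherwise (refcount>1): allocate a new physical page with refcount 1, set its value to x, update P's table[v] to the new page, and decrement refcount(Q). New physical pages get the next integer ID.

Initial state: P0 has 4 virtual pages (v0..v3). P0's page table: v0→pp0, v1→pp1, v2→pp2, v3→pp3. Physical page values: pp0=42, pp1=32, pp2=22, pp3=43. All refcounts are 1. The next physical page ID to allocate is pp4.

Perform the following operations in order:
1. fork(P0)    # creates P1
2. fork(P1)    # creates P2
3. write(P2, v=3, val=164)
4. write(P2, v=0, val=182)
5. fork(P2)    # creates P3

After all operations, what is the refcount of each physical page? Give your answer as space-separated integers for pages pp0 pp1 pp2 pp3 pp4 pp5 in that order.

Op 1: fork(P0) -> P1. 4 ppages; refcounts: pp0:2 pp1:2 pp2:2 pp3:2
Op 2: fork(P1) -> P2. 4 ppages; refcounts: pp0:3 pp1:3 pp2:3 pp3:3
Op 3: write(P2, v3, 164). refcount(pp3)=3>1 -> COPY to pp4. 5 ppages; refcounts: pp0:3 pp1:3 pp2:3 pp3:2 pp4:1
Op 4: write(P2, v0, 182). refcount(pp0)=3>1 -> COPY to pp5. 6 ppages; refcounts: pp0:2 pp1:3 pp2:3 pp3:2 pp4:1 pp5:1
Op 5: fork(P2) -> P3. 6 ppages; refcounts: pp0:2 pp1:4 pp2:4 pp3:2 pp4:2 pp5:2

Answer: 2 4 4 2 2 2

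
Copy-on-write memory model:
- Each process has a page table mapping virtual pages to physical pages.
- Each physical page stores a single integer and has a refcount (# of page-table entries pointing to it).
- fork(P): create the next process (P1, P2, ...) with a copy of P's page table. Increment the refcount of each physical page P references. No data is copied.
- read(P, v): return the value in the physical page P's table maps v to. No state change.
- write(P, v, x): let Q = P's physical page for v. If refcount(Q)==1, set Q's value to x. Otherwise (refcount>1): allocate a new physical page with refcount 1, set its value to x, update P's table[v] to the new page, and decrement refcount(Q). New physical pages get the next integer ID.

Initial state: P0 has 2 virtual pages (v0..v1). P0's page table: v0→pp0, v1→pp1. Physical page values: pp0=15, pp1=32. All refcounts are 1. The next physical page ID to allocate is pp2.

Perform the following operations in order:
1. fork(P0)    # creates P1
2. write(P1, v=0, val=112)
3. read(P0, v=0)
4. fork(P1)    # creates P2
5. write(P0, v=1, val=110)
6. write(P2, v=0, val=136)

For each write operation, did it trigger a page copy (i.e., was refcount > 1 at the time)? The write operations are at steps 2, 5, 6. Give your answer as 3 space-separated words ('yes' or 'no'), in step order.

Op 1: fork(P0) -> P1. 2 ppages; refcounts: pp0:2 pp1:2
Op 2: write(P1, v0, 112). refcount(pp0)=2>1 -> COPY to pp2. 3 ppages; refcounts: pp0:1 pp1:2 pp2:1
Op 3: read(P0, v0) -> 15. No state change.
Op 4: fork(P1) -> P2. 3 ppages; refcounts: pp0:1 pp1:3 pp2:2
Op 5: write(P0, v1, 110). refcount(pp1)=3>1 -> COPY to pp3. 4 ppages; refcounts: pp0:1 pp1:2 pp2:2 pp3:1
Op 6: write(P2, v0, 136). refcount(pp2)=2>1 -> COPY to pp4. 5 ppages; refcounts: pp0:1 pp1:2 pp2:1 pp3:1 pp4:1

yes yes yes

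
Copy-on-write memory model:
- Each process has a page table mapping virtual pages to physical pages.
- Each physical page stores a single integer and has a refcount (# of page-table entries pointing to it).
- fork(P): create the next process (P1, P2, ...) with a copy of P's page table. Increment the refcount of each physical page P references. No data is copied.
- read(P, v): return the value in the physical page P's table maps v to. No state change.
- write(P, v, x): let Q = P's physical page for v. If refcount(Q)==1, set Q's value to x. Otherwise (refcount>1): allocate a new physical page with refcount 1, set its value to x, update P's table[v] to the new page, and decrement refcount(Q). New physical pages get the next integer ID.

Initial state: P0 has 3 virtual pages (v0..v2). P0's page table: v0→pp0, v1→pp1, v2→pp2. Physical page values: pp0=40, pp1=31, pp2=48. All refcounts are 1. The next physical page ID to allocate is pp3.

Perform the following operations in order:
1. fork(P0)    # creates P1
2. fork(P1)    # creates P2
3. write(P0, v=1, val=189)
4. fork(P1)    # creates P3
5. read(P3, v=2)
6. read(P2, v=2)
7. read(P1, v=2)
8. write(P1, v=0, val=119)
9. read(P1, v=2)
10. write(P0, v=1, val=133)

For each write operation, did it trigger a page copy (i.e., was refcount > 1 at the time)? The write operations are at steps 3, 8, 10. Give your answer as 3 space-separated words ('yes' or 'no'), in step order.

Op 1: fork(P0) -> P1. 3 ppages; refcounts: pp0:2 pp1:2 pp2:2
Op 2: fork(P1) -> P2. 3 ppages; refcounts: pp0:3 pp1:3 pp2:3
Op 3: write(P0, v1, 189). refcount(pp1)=3>1 -> COPY to pp3. 4 ppages; refcounts: pp0:3 pp1:2 pp2:3 pp3:1
Op 4: fork(P1) -> P3. 4 ppages; refcounts: pp0:4 pp1:3 pp2:4 pp3:1
Op 5: read(P3, v2) -> 48. No state change.
Op 6: read(P2, v2) -> 48. No state change.
Op 7: read(P1, v2) -> 48. No state change.
Op 8: write(P1, v0, 119). refcount(pp0)=4>1 -> COPY to pp4. 5 ppages; refcounts: pp0:3 pp1:3 pp2:4 pp3:1 pp4:1
Op 9: read(P1, v2) -> 48. No state change.
Op 10: write(P0, v1, 133). refcount(pp3)=1 -> write in place. 5 ppages; refcounts: pp0:3 pp1:3 pp2:4 pp3:1 pp4:1

yes yes no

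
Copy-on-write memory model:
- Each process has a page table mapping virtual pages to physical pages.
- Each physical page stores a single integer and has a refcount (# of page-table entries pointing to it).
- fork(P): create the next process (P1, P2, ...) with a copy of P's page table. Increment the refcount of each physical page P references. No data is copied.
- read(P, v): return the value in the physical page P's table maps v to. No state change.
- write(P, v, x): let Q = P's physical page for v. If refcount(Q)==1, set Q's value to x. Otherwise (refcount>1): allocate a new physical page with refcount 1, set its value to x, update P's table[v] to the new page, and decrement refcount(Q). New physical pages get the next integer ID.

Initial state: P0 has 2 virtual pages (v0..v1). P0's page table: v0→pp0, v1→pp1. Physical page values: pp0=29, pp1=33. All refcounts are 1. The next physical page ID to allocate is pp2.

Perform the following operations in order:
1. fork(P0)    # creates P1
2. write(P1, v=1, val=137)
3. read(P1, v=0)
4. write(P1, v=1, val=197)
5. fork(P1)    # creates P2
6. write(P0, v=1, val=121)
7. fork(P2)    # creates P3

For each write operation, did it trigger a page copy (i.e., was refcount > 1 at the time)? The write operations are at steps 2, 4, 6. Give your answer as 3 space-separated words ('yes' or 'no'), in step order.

Op 1: fork(P0) -> P1. 2 ppages; refcounts: pp0:2 pp1:2
Op 2: write(P1, v1, 137). refcount(pp1)=2>1 -> COPY to pp2. 3 ppages; refcounts: pp0:2 pp1:1 pp2:1
Op 3: read(P1, v0) -> 29. No state change.
Op 4: write(P1, v1, 197). refcount(pp2)=1 -> write in place. 3 ppages; refcounts: pp0:2 pp1:1 pp2:1
Op 5: fork(P1) -> P2. 3 ppages; refcounts: pp0:3 pp1:1 pp2:2
Op 6: write(P0, v1, 121). refcount(pp1)=1 -> write in place. 3 ppages; refcounts: pp0:3 pp1:1 pp2:2
Op 7: fork(P2) -> P3. 3 ppages; refcounts: pp0:4 pp1:1 pp2:3

yes no no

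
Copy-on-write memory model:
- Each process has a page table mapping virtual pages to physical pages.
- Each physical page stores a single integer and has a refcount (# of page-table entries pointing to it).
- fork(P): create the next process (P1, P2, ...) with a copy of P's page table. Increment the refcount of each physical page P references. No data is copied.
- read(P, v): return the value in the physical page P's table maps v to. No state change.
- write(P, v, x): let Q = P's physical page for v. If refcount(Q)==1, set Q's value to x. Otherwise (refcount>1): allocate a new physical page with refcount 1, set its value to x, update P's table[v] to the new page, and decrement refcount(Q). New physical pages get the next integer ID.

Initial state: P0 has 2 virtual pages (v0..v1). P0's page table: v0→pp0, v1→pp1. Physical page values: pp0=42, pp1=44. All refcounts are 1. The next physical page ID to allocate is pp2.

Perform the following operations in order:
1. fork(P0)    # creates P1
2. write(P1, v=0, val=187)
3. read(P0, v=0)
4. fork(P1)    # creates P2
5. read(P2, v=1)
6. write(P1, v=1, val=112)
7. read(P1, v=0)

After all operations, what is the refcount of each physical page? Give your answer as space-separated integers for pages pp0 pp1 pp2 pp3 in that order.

Op 1: fork(P0) -> P1. 2 ppages; refcounts: pp0:2 pp1:2
Op 2: write(P1, v0, 187). refcount(pp0)=2>1 -> COPY to pp2. 3 ppages; refcounts: pp0:1 pp1:2 pp2:1
Op 3: read(P0, v0) -> 42. No state change.
Op 4: fork(P1) -> P2. 3 ppages; refcounts: pp0:1 pp1:3 pp2:2
Op 5: read(P2, v1) -> 44. No state change.
Op 6: write(P1, v1, 112). refcount(pp1)=3>1 -> COPY to pp3. 4 ppages; refcounts: pp0:1 pp1:2 pp2:2 pp3:1
Op 7: read(P1, v0) -> 187. No state change.

Answer: 1 2 2 1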